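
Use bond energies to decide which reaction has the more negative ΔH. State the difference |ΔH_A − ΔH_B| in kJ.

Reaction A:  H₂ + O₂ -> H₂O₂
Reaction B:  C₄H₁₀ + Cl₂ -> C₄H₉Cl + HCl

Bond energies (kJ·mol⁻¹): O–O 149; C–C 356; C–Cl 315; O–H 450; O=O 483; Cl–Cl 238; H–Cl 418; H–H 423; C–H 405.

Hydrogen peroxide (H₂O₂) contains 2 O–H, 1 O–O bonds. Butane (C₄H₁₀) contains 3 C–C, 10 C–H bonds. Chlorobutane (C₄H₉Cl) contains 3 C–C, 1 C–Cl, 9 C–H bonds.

Reaction A:
  Bonds broken (reactants):
    H–H: 1 × 423 = 423
    O=O: 1 × 483 = 483
    Σ(broken) = 906 kJ
  Bonds formed (products):
    O–H: 2 × 450 = 900
    O–O: 1 × 149 = 149
    Σ(formed) = 1049 kJ
  ΔH_A = 906 − 1049 = −143 kJ
Reaction B:
  Bonds broken (reactants):
    C–C: 3 × 356 = 1068
    C–H: 10 × 405 = 4050
    Cl–Cl: 1 × 238 = 238
    Σ(broken) = 5356 kJ
  Bonds formed (products):
    C–C: 3 × 356 = 1068
    C–Cl: 1 × 315 = 315
    C–H: 9 × 405 = 3645
    H–Cl: 1 × 418 = 418
    Σ(formed) = 5446 kJ
  ΔH_B = 5356 − 5446 = −90 kJ
ΔH_A − ΔH_B = −53 kJ, so reaction A has the more negative ΔH; |ΔH_A − ΔH_B| = 53 kJ.

Reaction A, by 53 kJ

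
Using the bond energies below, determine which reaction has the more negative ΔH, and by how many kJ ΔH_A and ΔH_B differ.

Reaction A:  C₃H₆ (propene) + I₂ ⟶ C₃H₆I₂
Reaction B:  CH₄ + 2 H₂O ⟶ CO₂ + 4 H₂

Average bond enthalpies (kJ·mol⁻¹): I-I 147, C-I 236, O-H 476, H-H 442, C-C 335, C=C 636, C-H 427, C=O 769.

Reaction A:
  Bonds broken (reactants):
    C-C: 1 × 335 = 335
    C-H: 6 × 427 = 2562
    C=C: 1 × 636 = 636
    I-I: 1 × 147 = 147
    Σ(broken) = 3680 kJ
  Bonds formed (products):
    C-C: 2 × 335 = 670
    C-H: 6 × 427 = 2562
    C-I: 2 × 236 = 472
    Σ(formed) = 3704 kJ
  ΔH_A = 3680 − 3704 = −24 kJ
Reaction B:
  Bonds broken (reactants):
    C-H: 4 × 427 = 1708
    O-H: 4 × 476 = 1904
    Σ(broken) = 3612 kJ
  Bonds formed (products):
    C=O: 2 × 769 = 1538
    H-H: 4 × 442 = 1768
    Σ(formed) = 3306 kJ
  ΔH_B = 3612 − 3306 = +306 kJ
ΔH_A − ΔH_B = −330 kJ, so reaction A has the more negative ΔH; |ΔH_A − ΔH_B| = 330 kJ.

Reaction A, by 330 kJ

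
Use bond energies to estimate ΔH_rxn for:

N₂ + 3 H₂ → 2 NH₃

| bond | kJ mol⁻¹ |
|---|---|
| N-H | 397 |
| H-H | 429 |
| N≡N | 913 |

ΔH ≈ −182 kJ

Bonds broken (reactants):
  H-H: 3 × 429 = 1287
  N≡N: 1 × 913 = 913
  Σ(broken) = 2200 kJ
Bonds formed (products):
  N-H: 6 × 397 = 2382
  Σ(formed) = 2382 kJ
ΔH = Σ(broken) − Σ(formed) = 2200 − 2382 = −182 kJ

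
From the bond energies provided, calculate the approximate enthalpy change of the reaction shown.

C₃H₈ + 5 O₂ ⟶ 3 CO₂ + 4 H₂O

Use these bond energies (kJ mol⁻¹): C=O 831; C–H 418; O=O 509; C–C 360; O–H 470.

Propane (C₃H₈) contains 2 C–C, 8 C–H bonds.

Bonds broken (reactants):
  C–C: 2 × 360 = 720
  C–H: 8 × 418 = 3344
  O=O: 5 × 509 = 2545
  Σ(broken) = 6609 kJ
Bonds formed (products):
  C=O: 6 × 831 = 4986
  O–H: 8 × 470 = 3760
  Σ(formed) = 8746 kJ
ΔH = Σ(broken) − Σ(formed) = 6609 − 8746 = −2137 kJ

ΔH ≈ −2137 kJ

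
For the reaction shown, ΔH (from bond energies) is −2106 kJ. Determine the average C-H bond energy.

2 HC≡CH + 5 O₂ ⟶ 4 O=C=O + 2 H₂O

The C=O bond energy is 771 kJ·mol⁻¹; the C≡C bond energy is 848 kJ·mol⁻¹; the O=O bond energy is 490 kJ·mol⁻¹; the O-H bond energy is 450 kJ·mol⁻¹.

D(C-H) ≈ 429 kJ/mol

Let D be the C-H bond energy.
Σ(broken) = 2×848 + 4×D + 5×490 = 4146 + 4D
Σ(formed) = 8×771 + 4×450 = 7968
ΔH = Σ(broken) − Σ(formed) = (4146 + 4D) − (7968) = −3822 + 4D
Setting this equal to −2106 kJ gives 4D = 1716, so D = 429 kJ/mol.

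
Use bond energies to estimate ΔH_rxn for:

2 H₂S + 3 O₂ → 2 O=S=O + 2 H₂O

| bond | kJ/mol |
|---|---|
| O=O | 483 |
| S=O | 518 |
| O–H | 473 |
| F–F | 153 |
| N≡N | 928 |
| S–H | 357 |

Bonds broken (reactants):
  O=O: 3 × 483 = 1449
  S–H: 4 × 357 = 1428
  Σ(broken) = 2877 kJ
Bonds formed (products):
  O–H: 4 × 473 = 1892
  S=O: 4 × 518 = 2072
  Σ(formed) = 3964 kJ
ΔH = Σ(broken) − Σ(formed) = 2877 − 3964 = −1087 kJ

ΔH ≈ −1087 kJ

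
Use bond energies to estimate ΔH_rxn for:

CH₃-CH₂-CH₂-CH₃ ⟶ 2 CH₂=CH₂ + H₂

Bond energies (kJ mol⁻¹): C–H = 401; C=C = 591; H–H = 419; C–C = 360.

Bonds broken (reactants):
  C–C: 3 × 360 = 1080
  C–H: 10 × 401 = 4010
  Σ(broken) = 5090 kJ
Bonds formed (products):
  C–H: 8 × 401 = 3208
  C=C: 2 × 591 = 1182
  H–H: 1 × 419 = 419
  Σ(formed) = 4809 kJ
ΔH = Σ(broken) − Σ(formed) = 5090 − 4809 = +281 kJ

ΔH ≈ +281 kJ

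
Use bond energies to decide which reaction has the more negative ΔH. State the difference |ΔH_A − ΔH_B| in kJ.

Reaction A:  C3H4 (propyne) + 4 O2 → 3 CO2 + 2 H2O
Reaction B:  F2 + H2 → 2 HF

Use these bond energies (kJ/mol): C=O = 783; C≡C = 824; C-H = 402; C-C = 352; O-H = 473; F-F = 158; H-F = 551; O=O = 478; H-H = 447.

Reaction A, by 1397 kJ

Reaction A:
  Bonds broken (reactants):
    C≡C: 1 × 824 = 824
    C-C: 1 × 352 = 352
    C-H: 4 × 402 = 1608
    O=O: 4 × 478 = 1912
    Σ(broken) = 4696 kJ
  Bonds formed (products):
    C=O: 6 × 783 = 4698
    O-H: 4 × 473 = 1892
    Σ(formed) = 6590 kJ
  ΔH_A = 4696 − 6590 = −1894 kJ
Reaction B:
  Bonds broken (reactants):
    F-F: 1 × 158 = 158
    H-H: 1 × 447 = 447
    Σ(broken) = 605 kJ
  Bonds formed (products):
    H-F: 2 × 551 = 1102
    Σ(formed) = 1102 kJ
  ΔH_B = 605 − 1102 = −497 kJ
ΔH_A − ΔH_B = −1397 kJ, so reaction A has the more negative ΔH; |ΔH_A − ΔH_B| = 1397 kJ.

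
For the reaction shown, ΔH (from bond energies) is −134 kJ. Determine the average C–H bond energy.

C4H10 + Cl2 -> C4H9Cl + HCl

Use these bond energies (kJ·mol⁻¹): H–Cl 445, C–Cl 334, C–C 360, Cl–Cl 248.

Let D be the C–H bond energy.
Σ(broken) = 3×360 + 10×D + 1×248 = 1328 + 10D
Σ(formed) = 3×360 + 1×334 + 9×D + 1×445 = 1859 + 9D
ΔH = Σ(broken) − Σ(formed) = (1328 + 10D) − (1859 + 9D) = −531 + D
Setting this equal to −134 kJ gives D = 397 kJ/mol.

D(C–H) ≈ 397 kJ/mol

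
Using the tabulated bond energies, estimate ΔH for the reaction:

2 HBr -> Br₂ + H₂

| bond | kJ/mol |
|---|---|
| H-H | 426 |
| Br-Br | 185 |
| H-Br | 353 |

Bonds broken (reactants):
  H-Br: 2 × 353 = 706
  Σ(broken) = 706 kJ
Bonds formed (products):
  Br-Br: 1 × 185 = 185
  H-H: 1 × 426 = 426
  Σ(formed) = 611 kJ
ΔH = Σ(broken) − Σ(formed) = 706 − 611 = +95 kJ

ΔH ≈ +95 kJ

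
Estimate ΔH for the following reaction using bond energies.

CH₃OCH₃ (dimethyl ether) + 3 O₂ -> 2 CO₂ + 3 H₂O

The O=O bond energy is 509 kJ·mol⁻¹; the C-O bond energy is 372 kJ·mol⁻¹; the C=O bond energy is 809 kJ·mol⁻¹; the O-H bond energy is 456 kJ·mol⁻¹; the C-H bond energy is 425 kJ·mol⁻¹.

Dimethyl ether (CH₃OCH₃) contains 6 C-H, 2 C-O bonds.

Bonds broken (reactants):
  C-H: 6 × 425 = 2550
  C-O: 2 × 372 = 744
  O=O: 3 × 509 = 1527
  Σ(broken) = 4821 kJ
Bonds formed (products):
  C=O: 4 × 809 = 3236
  O-H: 6 × 456 = 2736
  Σ(formed) = 5972 kJ
ΔH = Σ(broken) − Σ(formed) = 4821 − 5972 = −1151 kJ

ΔH ≈ −1151 kJ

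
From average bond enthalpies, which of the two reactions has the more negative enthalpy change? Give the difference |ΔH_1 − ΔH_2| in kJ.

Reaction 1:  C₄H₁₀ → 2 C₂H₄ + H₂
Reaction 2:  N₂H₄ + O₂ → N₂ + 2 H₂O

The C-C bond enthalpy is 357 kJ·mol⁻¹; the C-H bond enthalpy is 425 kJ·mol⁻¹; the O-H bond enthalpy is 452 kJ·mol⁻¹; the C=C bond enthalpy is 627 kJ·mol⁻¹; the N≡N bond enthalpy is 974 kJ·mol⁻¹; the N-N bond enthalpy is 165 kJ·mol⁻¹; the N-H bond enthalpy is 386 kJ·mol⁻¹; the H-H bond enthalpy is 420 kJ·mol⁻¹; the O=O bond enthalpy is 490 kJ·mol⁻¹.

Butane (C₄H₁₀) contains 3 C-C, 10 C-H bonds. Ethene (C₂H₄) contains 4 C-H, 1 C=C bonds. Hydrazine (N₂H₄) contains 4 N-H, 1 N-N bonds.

Reaction 2, by 830 kJ

Reaction 1:
  Bonds broken (reactants):
    C-C: 3 × 357 = 1071
    C-H: 10 × 425 = 4250
    Σ(broken) = 5321 kJ
  Bonds formed (products):
    C-H: 8 × 425 = 3400
    C=C: 2 × 627 = 1254
    H-H: 1 × 420 = 420
    Σ(formed) = 5074 kJ
  ΔH_1 = 5321 − 5074 = +247 kJ
Reaction 2:
  Bonds broken (reactants):
    N-H: 4 × 386 = 1544
    N-N: 1 × 165 = 165
    O=O: 1 × 490 = 490
    Σ(broken) = 2199 kJ
  Bonds formed (products):
    N≡N: 1 × 974 = 974
    O-H: 4 × 452 = 1808
    Σ(formed) = 2782 kJ
  ΔH_2 = 2199 − 2782 = −583 kJ
ΔH_1 − ΔH_2 = +830 kJ, so reaction 2 has the more negative ΔH; |ΔH_1 − ΔH_2| = 830 kJ.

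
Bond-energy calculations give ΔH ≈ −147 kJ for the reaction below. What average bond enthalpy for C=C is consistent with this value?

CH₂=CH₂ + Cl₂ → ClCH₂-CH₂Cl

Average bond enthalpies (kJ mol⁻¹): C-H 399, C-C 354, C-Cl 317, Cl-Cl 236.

Let D be the C=C bond energy.
Σ(broken) = 4×399 + 1×D + 1×236 = 1832 + D
Σ(formed) = 1×354 + 2×317 + 4×399 = 2584
ΔH = Σ(broken) − Σ(formed) = (1832 + D) − (2584) = −752 + D
Setting this equal to −147 kJ gives D = 605 kJ/mol.

D(C=C) ≈ 605 kJ/mol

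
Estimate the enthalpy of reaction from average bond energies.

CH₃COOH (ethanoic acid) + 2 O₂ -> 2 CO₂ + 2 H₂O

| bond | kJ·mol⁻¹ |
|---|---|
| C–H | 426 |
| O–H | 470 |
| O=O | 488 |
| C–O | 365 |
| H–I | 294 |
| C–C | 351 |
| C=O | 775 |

Bonds broken (reactants):
  C–C: 1 × 351 = 351
  C–H: 3 × 426 = 1278
  C–O: 1 × 365 = 365
  C=O: 1 × 775 = 775
  O–H: 1 × 470 = 470
  O=O: 2 × 488 = 976
  Σ(broken) = 4215 kJ
Bonds formed (products):
  C=O: 4 × 775 = 3100
  O–H: 4 × 470 = 1880
  Σ(formed) = 4980 kJ
ΔH = Σ(broken) − Σ(formed) = 4215 − 4980 = −765 kJ

ΔH ≈ −765 kJ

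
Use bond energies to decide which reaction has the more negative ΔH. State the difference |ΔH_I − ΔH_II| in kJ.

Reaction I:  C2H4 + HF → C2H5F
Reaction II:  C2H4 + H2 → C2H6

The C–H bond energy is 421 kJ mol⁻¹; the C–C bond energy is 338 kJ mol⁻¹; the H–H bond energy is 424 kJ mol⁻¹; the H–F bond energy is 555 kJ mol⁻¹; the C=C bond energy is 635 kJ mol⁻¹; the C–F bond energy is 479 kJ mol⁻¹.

Reaction I:
  Bonds broken (reactants):
    C–H: 4 × 421 = 1684
    C=C: 1 × 635 = 635
    H–F: 1 × 555 = 555
    Σ(broken) = 2874 kJ
  Bonds formed (products):
    C–C: 1 × 338 = 338
    C–F: 1 × 479 = 479
    C–H: 5 × 421 = 2105
    Σ(formed) = 2922 kJ
  ΔH_I = 2874 − 2922 = −48 kJ
Reaction II:
  Bonds broken (reactants):
    C–H: 4 × 421 = 1684
    C=C: 1 × 635 = 635
    H–H: 1 × 424 = 424
    Σ(broken) = 2743 kJ
  Bonds formed (products):
    C–C: 1 × 338 = 338
    C–H: 6 × 421 = 2526
    Σ(formed) = 2864 kJ
  ΔH_II = 2743 − 2864 = −121 kJ
ΔH_I − ΔH_II = +73 kJ, so reaction II has the more negative ΔH; |ΔH_I − ΔH_II| = 73 kJ.

Reaction II, by 73 kJ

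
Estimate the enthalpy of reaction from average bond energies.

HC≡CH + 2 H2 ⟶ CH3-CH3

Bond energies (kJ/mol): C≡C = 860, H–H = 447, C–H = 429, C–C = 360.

Bonds broken (reactants):
  C≡C: 1 × 860 = 860
  C–H: 2 × 429 = 858
  H–H: 2 × 447 = 894
  Σ(broken) = 2612 kJ
Bonds formed (products):
  C–C: 1 × 360 = 360
  C–H: 6 × 429 = 2574
  Σ(formed) = 2934 kJ
ΔH = Σ(broken) − Σ(formed) = 2612 − 2934 = −322 kJ

ΔH ≈ −322 kJ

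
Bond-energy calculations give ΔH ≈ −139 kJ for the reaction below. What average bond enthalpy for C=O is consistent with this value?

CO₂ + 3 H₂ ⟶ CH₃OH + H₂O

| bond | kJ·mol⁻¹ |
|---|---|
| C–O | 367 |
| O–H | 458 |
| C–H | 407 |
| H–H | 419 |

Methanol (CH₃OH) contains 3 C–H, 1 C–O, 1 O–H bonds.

Let D be the C=O bond energy.
Σ(broken) = 2×D + 3×419 = 1257 + 2D
Σ(formed) = 3×407 + 1×367 + 3×458 = 2962
ΔH = Σ(broken) − Σ(formed) = (1257 + 2D) − (2962) = −1705 + 2D
Setting this equal to −139 kJ gives 2D = 1566, so D = 783 kJ/mol.

D(C=O) ≈ 783 kJ/mol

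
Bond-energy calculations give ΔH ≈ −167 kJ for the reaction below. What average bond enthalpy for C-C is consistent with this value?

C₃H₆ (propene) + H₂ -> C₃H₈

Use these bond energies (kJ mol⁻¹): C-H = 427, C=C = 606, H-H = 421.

D(C-C) ≈ 340 kJ/mol

Let D be the C-C bond energy.
Σ(broken) = 1×D + 6×427 + 1×606 + 1×421 = 3589 + D
Σ(formed) = 2×D + 8×427 = 3416 + 2D
ΔH = Σ(broken) − Σ(formed) = (3589 + D) − (3416 + 2D) = +173 − D
Setting this equal to −167 kJ gives D = 340 kJ/mol.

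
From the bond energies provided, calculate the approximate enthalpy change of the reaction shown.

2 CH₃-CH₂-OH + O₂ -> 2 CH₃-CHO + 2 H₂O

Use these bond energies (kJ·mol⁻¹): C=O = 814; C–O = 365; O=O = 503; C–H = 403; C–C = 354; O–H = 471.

ΔH ≈ −531 kJ

Bonds broken (reactants):
  C–C: 2 × 354 = 708
  C–H: 10 × 403 = 4030
  C–O: 2 × 365 = 730
  O–H: 2 × 471 = 942
  O=O: 1 × 503 = 503
  Σ(broken) = 6913 kJ
Bonds formed (products):
  C–C: 2 × 354 = 708
  C–H: 8 × 403 = 3224
  C=O: 2 × 814 = 1628
  O–H: 4 × 471 = 1884
  Σ(formed) = 7444 kJ
ΔH = Σ(broken) − Σ(formed) = 6913 − 7444 = −531 kJ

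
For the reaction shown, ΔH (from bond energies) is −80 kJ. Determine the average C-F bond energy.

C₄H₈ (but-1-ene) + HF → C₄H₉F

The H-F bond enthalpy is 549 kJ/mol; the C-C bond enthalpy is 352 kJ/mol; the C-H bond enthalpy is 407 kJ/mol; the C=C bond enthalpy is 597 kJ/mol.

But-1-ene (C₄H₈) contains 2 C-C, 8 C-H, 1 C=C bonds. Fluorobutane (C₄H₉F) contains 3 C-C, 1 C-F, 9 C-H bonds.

D(C-F) ≈ 467 kJ/mol

Let D be the C-F bond energy.
Σ(broken) = 2×352 + 8×407 + 1×597 + 1×549 = 5106
Σ(formed) = 3×352 + 1×D + 9×407 = 4719 + D
ΔH = Σ(broken) − Σ(formed) = (5106) − (4719 + D) = +387 − D
Setting this equal to −80 kJ gives D = 467 kJ/mol.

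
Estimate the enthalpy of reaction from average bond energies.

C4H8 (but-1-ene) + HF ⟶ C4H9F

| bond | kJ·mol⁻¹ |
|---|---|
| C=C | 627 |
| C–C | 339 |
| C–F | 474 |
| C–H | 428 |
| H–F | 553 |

ΔH ≈ −61 kJ

Bonds broken (reactants):
  C–C: 2 × 339 = 678
  C–H: 8 × 428 = 3424
  C=C: 1 × 627 = 627
  H–F: 1 × 553 = 553
  Σ(broken) = 5282 kJ
Bonds formed (products):
  C–C: 3 × 339 = 1017
  C–F: 1 × 474 = 474
  C–H: 9 × 428 = 3852
  Σ(formed) = 5343 kJ
ΔH = Σ(broken) − Σ(formed) = 5282 − 5343 = −61 kJ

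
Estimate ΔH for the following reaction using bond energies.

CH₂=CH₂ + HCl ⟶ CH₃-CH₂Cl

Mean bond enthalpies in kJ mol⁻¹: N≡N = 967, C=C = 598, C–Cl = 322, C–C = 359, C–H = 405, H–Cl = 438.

ΔH ≈ −50 kJ

Bonds broken (reactants):
  C–H: 4 × 405 = 1620
  C=C: 1 × 598 = 598
  H–Cl: 1 × 438 = 438
  Σ(broken) = 2656 kJ
Bonds formed (products):
  C–C: 1 × 359 = 359
  C–Cl: 1 × 322 = 322
  C–H: 5 × 405 = 2025
  Σ(formed) = 2706 kJ
ΔH = Σ(broken) − Σ(formed) = 2656 − 2706 = −50 kJ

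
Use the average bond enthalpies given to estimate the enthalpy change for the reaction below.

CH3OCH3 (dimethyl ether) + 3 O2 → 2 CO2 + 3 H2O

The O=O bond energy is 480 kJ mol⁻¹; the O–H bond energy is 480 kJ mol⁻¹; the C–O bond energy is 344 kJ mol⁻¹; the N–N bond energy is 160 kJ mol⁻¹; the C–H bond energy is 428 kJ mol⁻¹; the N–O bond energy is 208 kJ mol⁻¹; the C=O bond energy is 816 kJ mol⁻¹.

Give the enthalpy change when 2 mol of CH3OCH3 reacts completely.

ΔH = −2896 kJ

Bonds broken (reactants):
  C–H: 6 × 428 = 2568
  C–O: 2 × 344 = 688
  O=O: 3 × 480 = 1440
  Σ(broken) = 4696 kJ
Bonds formed (products):
  C=O: 4 × 816 = 3264
  O–H: 6 × 480 = 2880
  Σ(formed) = 6144 kJ
ΔH = Σ(broken) − Σ(formed) = 4696 − 6144 = −1448 kJ
For 2× the reaction as written: 2 × (−1448) = −2896 kJ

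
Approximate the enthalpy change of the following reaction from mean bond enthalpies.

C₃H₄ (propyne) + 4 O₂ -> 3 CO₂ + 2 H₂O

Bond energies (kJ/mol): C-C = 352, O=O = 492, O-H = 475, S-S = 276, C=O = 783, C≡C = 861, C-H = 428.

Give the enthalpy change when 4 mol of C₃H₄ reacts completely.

Bonds broken (reactants):
  C≡C: 1 × 861 = 861
  C-C: 1 × 352 = 352
  C-H: 4 × 428 = 1712
  O=O: 4 × 492 = 1968
  Σ(broken) = 4893 kJ
Bonds formed (products):
  C=O: 6 × 783 = 4698
  O-H: 4 × 475 = 1900
  Σ(formed) = 6598 kJ
ΔH = Σ(broken) − Σ(formed) = 4893 − 6598 = −1705 kJ
For 4× the reaction as written: 4 × (−1705) = −6820 kJ

ΔH = −6820 kJ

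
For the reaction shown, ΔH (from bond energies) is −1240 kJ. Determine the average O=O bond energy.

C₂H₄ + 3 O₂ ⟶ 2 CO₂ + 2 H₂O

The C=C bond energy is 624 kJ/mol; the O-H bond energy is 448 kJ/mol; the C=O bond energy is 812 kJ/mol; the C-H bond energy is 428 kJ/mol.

Let D be the O=O bond energy.
Σ(broken) = 4×428 + 1×624 + 3×D = 2336 + 3D
Σ(formed) = 4×812 + 4×448 = 5040
ΔH = Σ(broken) − Σ(formed) = (2336 + 3D) − (5040) = −2704 + 3D
Setting this equal to −1240 kJ gives 3D = 1464, so D = 488 kJ/mol.

D(O=O) ≈ 488 kJ/mol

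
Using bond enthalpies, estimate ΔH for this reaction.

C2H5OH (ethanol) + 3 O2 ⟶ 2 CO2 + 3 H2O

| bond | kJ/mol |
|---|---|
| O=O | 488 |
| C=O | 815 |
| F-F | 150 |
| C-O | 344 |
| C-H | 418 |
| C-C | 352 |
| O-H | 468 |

Bonds broken (reactants):
  C-C: 1 × 352 = 352
  C-H: 5 × 418 = 2090
  C-O: 1 × 344 = 344
  O-H: 1 × 468 = 468
  O=O: 3 × 488 = 1464
  Σ(broken) = 4718 kJ
Bonds formed (products):
  C=O: 4 × 815 = 3260
  O-H: 6 × 468 = 2808
  Σ(formed) = 6068 kJ
ΔH = Σ(broken) − Σ(formed) = 4718 − 6068 = −1350 kJ

ΔH ≈ −1350 kJ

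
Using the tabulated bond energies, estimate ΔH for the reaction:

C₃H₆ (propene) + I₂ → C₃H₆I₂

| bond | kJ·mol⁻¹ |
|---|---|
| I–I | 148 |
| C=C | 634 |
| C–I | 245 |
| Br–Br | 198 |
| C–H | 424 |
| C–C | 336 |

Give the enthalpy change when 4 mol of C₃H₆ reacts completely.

ΔH = −176 kJ

Bonds broken (reactants):
  C–C: 1 × 336 = 336
  C–H: 6 × 424 = 2544
  C=C: 1 × 634 = 634
  I–I: 1 × 148 = 148
  Σ(broken) = 3662 kJ
Bonds formed (products):
  C–C: 2 × 336 = 672
  C–H: 6 × 424 = 2544
  C–I: 2 × 245 = 490
  Σ(formed) = 3706 kJ
ΔH = Σ(broken) − Σ(formed) = 3662 − 3706 = −44 kJ
For 4× the reaction as written: 4 × (−44) = −176 kJ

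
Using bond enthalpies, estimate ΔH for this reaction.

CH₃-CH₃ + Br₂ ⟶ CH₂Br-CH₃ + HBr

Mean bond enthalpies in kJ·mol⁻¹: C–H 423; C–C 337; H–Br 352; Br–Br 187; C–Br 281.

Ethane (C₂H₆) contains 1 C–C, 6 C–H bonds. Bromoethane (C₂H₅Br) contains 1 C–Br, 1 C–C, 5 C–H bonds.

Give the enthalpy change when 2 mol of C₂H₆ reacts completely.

ΔH = −46 kJ

Bonds broken (reactants):
  Br–Br: 1 × 187 = 187
  C–C: 1 × 337 = 337
  C–H: 6 × 423 = 2538
  Σ(broken) = 3062 kJ
Bonds formed (products):
  C–Br: 1 × 281 = 281
  C–C: 1 × 337 = 337
  C–H: 5 × 423 = 2115
  H–Br: 1 × 352 = 352
  Σ(formed) = 3085 kJ
ΔH = Σ(broken) − Σ(formed) = 3062 − 3085 = −23 kJ
For 2× the reaction as written: 2 × (−23) = −46 kJ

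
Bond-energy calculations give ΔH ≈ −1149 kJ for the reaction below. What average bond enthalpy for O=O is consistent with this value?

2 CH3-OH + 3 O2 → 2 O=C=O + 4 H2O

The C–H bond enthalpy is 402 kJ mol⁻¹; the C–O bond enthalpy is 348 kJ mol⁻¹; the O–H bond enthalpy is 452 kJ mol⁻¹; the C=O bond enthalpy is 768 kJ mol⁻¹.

Let D be the O=O bond energy.
Σ(broken) = 6×402 + 2×348 + 2×452 + 3×D = 4012 + 3D
Σ(formed) = 4×768 + 8×452 = 6688
ΔH = Σ(broken) − Σ(formed) = (4012 + 3D) − (6688) = −2676 + 3D
Setting this equal to −1149 kJ gives 3D = 1527, so D = 509 kJ/mol.

D(O=O) ≈ 509 kJ/mol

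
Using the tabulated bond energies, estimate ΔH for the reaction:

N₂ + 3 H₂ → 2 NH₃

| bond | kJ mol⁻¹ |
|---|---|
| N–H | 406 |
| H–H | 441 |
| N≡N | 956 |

Bonds broken (reactants):
  H–H: 3 × 441 = 1323
  N≡N: 1 × 956 = 956
  Σ(broken) = 2279 kJ
Bonds formed (products):
  N–H: 6 × 406 = 2436
  Σ(formed) = 2436 kJ
ΔH = Σ(broken) − Σ(formed) = 2279 − 2436 = −157 kJ

ΔH ≈ −157 kJ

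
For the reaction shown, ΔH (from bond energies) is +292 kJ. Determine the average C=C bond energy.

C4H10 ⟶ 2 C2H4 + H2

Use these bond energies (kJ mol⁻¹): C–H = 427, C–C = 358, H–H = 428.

Let D be the C=C bond energy.
Σ(broken) = 3×358 + 10×427 = 5344
Σ(formed) = 8×427 + 2×D + 1×428 = 3844 + 2D
ΔH = Σ(broken) − Σ(formed) = (5344) − (3844 + 2D) = +1500 − 2D
Setting this equal to +292 kJ gives 2D = 1208, so D = 604 kJ/mol.

D(C=C) ≈ 604 kJ/mol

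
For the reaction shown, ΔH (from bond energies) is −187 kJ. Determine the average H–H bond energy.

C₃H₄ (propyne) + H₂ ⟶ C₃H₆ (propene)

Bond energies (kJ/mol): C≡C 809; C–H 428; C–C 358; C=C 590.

Let D be the H–H bond energy.
Σ(broken) = 1×809 + 1×358 + 4×428 + 1×D = 2879 + D
Σ(formed) = 1×358 + 6×428 + 1×590 = 3516
ΔH = Σ(broken) − Σ(formed) = (2879 + D) − (3516) = −637 + D
Setting this equal to −187 kJ gives D = 450 kJ/mol.

D(H–H) ≈ 450 kJ/mol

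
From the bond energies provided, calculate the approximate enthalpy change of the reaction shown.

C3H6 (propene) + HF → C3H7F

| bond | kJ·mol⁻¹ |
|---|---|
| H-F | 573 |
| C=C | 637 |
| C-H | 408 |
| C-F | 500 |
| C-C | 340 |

ΔH ≈ −38 kJ

Bonds broken (reactants):
  C-C: 1 × 340 = 340
  C-H: 6 × 408 = 2448
  C=C: 1 × 637 = 637
  H-F: 1 × 573 = 573
  Σ(broken) = 3998 kJ
Bonds formed (products):
  C-C: 2 × 340 = 680
  C-F: 1 × 500 = 500
  C-H: 7 × 408 = 2856
  Σ(formed) = 4036 kJ
ΔH = Σ(broken) − Σ(formed) = 3998 − 4036 = −38 kJ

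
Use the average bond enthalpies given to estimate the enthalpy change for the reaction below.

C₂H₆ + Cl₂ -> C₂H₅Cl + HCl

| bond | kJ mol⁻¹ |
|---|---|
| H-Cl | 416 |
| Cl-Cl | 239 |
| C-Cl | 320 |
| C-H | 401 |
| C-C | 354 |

ΔH ≈ −96 kJ

Bonds broken (reactants):
  C-C: 1 × 354 = 354
  C-H: 6 × 401 = 2406
  Cl-Cl: 1 × 239 = 239
  Σ(broken) = 2999 kJ
Bonds formed (products):
  C-C: 1 × 354 = 354
  C-Cl: 1 × 320 = 320
  C-H: 5 × 401 = 2005
  H-Cl: 1 × 416 = 416
  Σ(formed) = 3095 kJ
ΔH = Σ(broken) − Σ(formed) = 2999 − 3095 = −96 kJ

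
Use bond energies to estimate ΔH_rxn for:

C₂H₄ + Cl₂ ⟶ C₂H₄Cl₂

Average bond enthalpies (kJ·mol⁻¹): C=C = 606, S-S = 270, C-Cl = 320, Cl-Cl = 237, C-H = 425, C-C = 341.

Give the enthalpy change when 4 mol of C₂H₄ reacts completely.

ΔH = −552 kJ

Bonds broken (reactants):
  C-H: 4 × 425 = 1700
  C=C: 1 × 606 = 606
  Cl-Cl: 1 × 237 = 237
  Σ(broken) = 2543 kJ
Bonds formed (products):
  C-C: 1 × 341 = 341
  C-Cl: 2 × 320 = 640
  C-H: 4 × 425 = 1700
  Σ(formed) = 2681 kJ
ΔH = Σ(broken) − Σ(formed) = 2543 − 2681 = −138 kJ
For 4× the reaction as written: 4 × (−138) = −552 kJ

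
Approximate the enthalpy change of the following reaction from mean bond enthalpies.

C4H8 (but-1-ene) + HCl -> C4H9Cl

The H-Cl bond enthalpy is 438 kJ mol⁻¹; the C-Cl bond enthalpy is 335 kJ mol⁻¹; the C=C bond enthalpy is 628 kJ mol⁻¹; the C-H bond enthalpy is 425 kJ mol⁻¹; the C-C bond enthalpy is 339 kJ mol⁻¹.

ΔH ≈ −33 kJ

Bonds broken (reactants):
  C-C: 2 × 339 = 678
  C-H: 8 × 425 = 3400
  C=C: 1 × 628 = 628
  H-Cl: 1 × 438 = 438
  Σ(broken) = 5144 kJ
Bonds formed (products):
  C-C: 3 × 339 = 1017
  C-Cl: 1 × 335 = 335
  C-H: 9 × 425 = 3825
  Σ(formed) = 5177 kJ
ΔH = Σ(broken) − Σ(formed) = 5144 − 5177 = −33 kJ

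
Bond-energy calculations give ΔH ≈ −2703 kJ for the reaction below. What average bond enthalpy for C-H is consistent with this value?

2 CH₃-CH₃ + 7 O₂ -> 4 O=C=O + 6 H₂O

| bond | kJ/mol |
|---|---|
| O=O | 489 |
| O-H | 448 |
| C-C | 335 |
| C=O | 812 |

Let D be the C-H bond energy.
Σ(broken) = 2×335 + 12×D + 7×489 = 4093 + 12D
Σ(formed) = 8×812 + 12×448 = 11872
ΔH = Σ(broken) − Σ(formed) = (4093 + 12D) − (11872) = −7779 + 12D
Setting this equal to −2703 kJ gives 12D = 5076, so D = 423 kJ/mol.

D(C-H) ≈ 423 kJ/mol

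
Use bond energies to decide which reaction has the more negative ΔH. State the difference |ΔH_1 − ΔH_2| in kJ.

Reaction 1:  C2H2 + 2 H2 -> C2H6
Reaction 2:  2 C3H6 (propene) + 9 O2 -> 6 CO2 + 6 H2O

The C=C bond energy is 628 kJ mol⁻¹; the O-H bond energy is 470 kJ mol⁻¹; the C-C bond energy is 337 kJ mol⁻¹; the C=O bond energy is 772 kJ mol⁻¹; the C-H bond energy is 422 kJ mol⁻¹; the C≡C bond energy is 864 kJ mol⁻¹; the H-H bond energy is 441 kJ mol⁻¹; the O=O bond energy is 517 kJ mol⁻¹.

Reaction 2, by 2978 kJ

Reaction 1:
  Bonds broken (reactants):
    C≡C: 1 × 864 = 864
    C-H: 2 × 422 = 844
    H-H: 2 × 441 = 882
    Σ(broken) = 2590 kJ
  Bonds formed (products):
    C-C: 1 × 337 = 337
    C-H: 6 × 422 = 2532
    Σ(formed) = 2869 kJ
  ΔH_1 = 2590 − 2869 = −279 kJ
Reaction 2:
  Bonds broken (reactants):
    C-C: 2 × 337 = 674
    C-H: 12 × 422 = 5064
    C=C: 2 × 628 = 1256
    O=O: 9 × 517 = 4653
    Σ(broken) = 11647 kJ
  Bonds formed (products):
    C=O: 12 × 772 = 9264
    O-H: 12 × 470 = 5640
    Σ(formed) = 14904 kJ
  ΔH_2 = 11647 − 14904 = −3257 kJ
ΔH_1 − ΔH_2 = +2978 kJ, so reaction 2 has the more negative ΔH; |ΔH_1 − ΔH_2| = 2978 kJ.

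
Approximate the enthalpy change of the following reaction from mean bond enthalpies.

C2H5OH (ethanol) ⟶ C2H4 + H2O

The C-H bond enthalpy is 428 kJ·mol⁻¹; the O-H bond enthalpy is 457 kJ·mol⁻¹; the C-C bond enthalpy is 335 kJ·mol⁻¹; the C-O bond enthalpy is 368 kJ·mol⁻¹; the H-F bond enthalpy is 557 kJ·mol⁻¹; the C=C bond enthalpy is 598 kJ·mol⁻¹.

Bonds broken (reactants):
  C-C: 1 × 335 = 335
  C-H: 5 × 428 = 2140
  C-O: 1 × 368 = 368
  O-H: 1 × 457 = 457
  Σ(broken) = 3300 kJ
Bonds formed (products):
  C-H: 4 × 428 = 1712
  C=C: 1 × 598 = 598
  O-H: 2 × 457 = 914
  Σ(formed) = 3224 kJ
ΔH = Σ(broken) − Σ(formed) = 3300 − 3224 = +76 kJ

ΔH ≈ +76 kJ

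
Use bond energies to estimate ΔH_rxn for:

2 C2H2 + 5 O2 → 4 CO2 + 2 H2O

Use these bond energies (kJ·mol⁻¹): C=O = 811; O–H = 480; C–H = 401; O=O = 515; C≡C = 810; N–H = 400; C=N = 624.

ΔH ≈ −2609 kJ

Bonds broken (reactants):
  C≡C: 2 × 810 = 1620
  C–H: 4 × 401 = 1604
  O=O: 5 × 515 = 2575
  Σ(broken) = 5799 kJ
Bonds formed (products):
  C=O: 8 × 811 = 6488
  O–H: 4 × 480 = 1920
  Σ(formed) = 8408 kJ
ΔH = Σ(broken) − Σ(formed) = 5799 − 8408 = −2609 kJ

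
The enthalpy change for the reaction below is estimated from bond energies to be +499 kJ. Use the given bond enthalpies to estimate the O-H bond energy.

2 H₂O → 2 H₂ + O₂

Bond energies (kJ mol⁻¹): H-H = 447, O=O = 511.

D(O-H) ≈ 476 kJ/mol

Let D be the O-H bond energy.
Σ(broken) = 4×D = 4D
Σ(formed) = 2×447 + 1×511 = 1405
ΔH = Σ(broken) − Σ(formed) = (4D) − (1405) = −1405 + 4D
Setting this equal to +499 kJ gives 4D = 1904, so D = 476 kJ/mol.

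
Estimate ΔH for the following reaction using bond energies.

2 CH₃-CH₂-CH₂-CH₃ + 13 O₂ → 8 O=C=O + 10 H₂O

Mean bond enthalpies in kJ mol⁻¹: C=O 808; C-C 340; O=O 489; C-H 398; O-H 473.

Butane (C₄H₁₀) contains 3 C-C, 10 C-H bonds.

Bonds broken (reactants):
  C-C: 6 × 340 = 2040
  C-H: 20 × 398 = 7960
  O=O: 13 × 489 = 6357
  Σ(broken) = 16357 kJ
Bonds formed (products):
  C=O: 16 × 808 = 12928
  O-H: 20 × 473 = 9460
  Σ(formed) = 22388 kJ
ΔH = Σ(broken) − Σ(formed) = 16357 − 22388 = −6031 kJ

ΔH ≈ −6031 kJ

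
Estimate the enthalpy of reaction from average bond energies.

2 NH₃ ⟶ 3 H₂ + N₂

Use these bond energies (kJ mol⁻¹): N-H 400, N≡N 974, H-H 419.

Bonds broken (reactants):
  N-H: 6 × 400 = 2400
  Σ(broken) = 2400 kJ
Bonds formed (products):
  H-H: 3 × 419 = 1257
  N≡N: 1 × 974 = 974
  Σ(formed) = 2231 kJ
ΔH = Σ(broken) − Σ(formed) = 2400 − 2231 = +169 kJ

ΔH ≈ +169 kJ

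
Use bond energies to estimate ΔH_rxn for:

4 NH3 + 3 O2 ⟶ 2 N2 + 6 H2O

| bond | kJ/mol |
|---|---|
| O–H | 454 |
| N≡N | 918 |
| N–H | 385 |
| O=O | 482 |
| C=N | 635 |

Bonds broken (reactants):
  N–H: 12 × 385 = 4620
  O=O: 3 × 482 = 1446
  Σ(broken) = 6066 kJ
Bonds formed (products):
  N≡N: 2 × 918 = 1836
  O–H: 12 × 454 = 5448
  Σ(formed) = 7284 kJ
ΔH = Σ(broken) − Σ(formed) = 6066 − 7284 = −1218 kJ

ΔH ≈ −1218 kJ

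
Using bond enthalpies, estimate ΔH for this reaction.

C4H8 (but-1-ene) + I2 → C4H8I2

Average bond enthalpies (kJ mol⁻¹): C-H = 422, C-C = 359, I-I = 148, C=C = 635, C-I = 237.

Bonds broken (reactants):
  C-C: 2 × 359 = 718
  C-H: 8 × 422 = 3376
  C=C: 1 × 635 = 635
  I-I: 1 × 148 = 148
  Σ(broken) = 4877 kJ
Bonds formed (products):
  C-C: 3 × 359 = 1077
  C-H: 8 × 422 = 3376
  C-I: 2 × 237 = 474
  Σ(formed) = 4927 kJ
ΔH = Σ(broken) − Σ(formed) = 4877 − 4927 = −50 kJ

ΔH ≈ −50 kJ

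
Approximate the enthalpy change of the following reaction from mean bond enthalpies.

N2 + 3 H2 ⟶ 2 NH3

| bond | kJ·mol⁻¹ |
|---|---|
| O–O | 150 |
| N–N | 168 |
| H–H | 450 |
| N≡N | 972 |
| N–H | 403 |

Bonds broken (reactants):
  H–H: 3 × 450 = 1350
  N≡N: 1 × 972 = 972
  Σ(broken) = 2322 kJ
Bonds formed (products):
  N–H: 6 × 403 = 2418
  Σ(formed) = 2418 kJ
ΔH = Σ(broken) − Σ(formed) = 2322 − 2418 = −96 kJ

ΔH ≈ −96 kJ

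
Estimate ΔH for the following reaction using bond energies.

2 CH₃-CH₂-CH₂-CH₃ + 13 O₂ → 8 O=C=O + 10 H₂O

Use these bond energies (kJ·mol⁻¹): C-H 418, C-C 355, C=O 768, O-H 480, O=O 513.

Bonds broken (reactants):
  C-C: 6 × 355 = 2130
  C-H: 20 × 418 = 8360
  O=O: 13 × 513 = 6669
  Σ(broken) = 17159 kJ
Bonds formed (products):
  C=O: 16 × 768 = 12288
  O-H: 20 × 480 = 9600
  Σ(formed) = 21888 kJ
ΔH = Σ(broken) − Σ(formed) = 17159 − 21888 = −4729 kJ

ΔH ≈ −4729 kJ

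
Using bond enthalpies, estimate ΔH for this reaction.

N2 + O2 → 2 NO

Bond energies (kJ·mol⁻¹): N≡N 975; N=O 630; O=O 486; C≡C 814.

Bonds broken (reactants):
  N≡N: 1 × 975 = 975
  O=O: 1 × 486 = 486
  Σ(broken) = 1461 kJ
Bonds formed (products):
  N=O: 2 × 630 = 1260
  Σ(formed) = 1260 kJ
ΔH = Σ(broken) − Σ(formed) = 1461 − 1260 = +201 kJ

ΔH ≈ +201 kJ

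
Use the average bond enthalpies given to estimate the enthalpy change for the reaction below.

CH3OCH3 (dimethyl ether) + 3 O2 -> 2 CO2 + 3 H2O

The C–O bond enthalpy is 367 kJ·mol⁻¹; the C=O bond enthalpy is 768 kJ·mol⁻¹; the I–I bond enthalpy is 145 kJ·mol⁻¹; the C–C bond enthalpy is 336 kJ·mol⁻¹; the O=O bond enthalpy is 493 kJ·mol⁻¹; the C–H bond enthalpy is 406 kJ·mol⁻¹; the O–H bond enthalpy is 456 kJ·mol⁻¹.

ΔH ≈ −1159 kJ

Bonds broken (reactants):
  C–H: 6 × 406 = 2436
  C–O: 2 × 367 = 734
  O=O: 3 × 493 = 1479
  Σ(broken) = 4649 kJ
Bonds formed (products):
  C=O: 4 × 768 = 3072
  O–H: 6 × 456 = 2736
  Σ(formed) = 5808 kJ
ΔH = Σ(broken) − Σ(formed) = 4649 − 5808 = −1159 kJ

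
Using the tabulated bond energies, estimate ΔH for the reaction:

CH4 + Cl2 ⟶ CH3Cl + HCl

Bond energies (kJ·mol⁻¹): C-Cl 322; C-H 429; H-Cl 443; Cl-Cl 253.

Bonds broken (reactants):
  C-H: 4 × 429 = 1716
  Cl-Cl: 1 × 253 = 253
  Σ(broken) = 1969 kJ
Bonds formed (products):
  C-Cl: 1 × 322 = 322
  C-H: 3 × 429 = 1287
  H-Cl: 1 × 443 = 443
  Σ(formed) = 2052 kJ
ΔH = Σ(broken) − Σ(formed) = 1969 − 2052 = −83 kJ

ΔH ≈ −83 kJ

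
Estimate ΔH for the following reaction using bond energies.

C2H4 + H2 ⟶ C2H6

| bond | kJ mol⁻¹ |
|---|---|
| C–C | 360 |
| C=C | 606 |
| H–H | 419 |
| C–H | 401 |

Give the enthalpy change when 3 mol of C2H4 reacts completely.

Bonds broken (reactants):
  C–H: 4 × 401 = 1604
  C=C: 1 × 606 = 606
  H–H: 1 × 419 = 419
  Σ(broken) = 2629 kJ
Bonds formed (products):
  C–C: 1 × 360 = 360
  C–H: 6 × 401 = 2406
  Σ(formed) = 2766 kJ
ΔH = Σ(broken) − Σ(formed) = 2629 − 2766 = −137 kJ
For 3× the reaction as written: 3 × (−137) = −411 kJ

ΔH = −411 kJ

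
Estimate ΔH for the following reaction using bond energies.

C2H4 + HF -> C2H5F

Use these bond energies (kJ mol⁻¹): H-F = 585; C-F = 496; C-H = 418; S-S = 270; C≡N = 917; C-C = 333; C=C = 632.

ΔH ≈ −30 kJ

Bonds broken (reactants):
  C-H: 4 × 418 = 1672
  C=C: 1 × 632 = 632
  H-F: 1 × 585 = 585
  Σ(broken) = 2889 kJ
Bonds formed (products):
  C-C: 1 × 333 = 333
  C-F: 1 × 496 = 496
  C-H: 5 × 418 = 2090
  Σ(formed) = 2919 kJ
ΔH = Σ(broken) − Σ(formed) = 2889 − 2919 = −30 kJ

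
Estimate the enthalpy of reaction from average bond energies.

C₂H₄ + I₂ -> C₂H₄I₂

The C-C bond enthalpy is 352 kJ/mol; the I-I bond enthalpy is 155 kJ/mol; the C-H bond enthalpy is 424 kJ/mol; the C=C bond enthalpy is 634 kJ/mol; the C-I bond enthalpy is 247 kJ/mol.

ΔH ≈ −57 kJ

Bonds broken (reactants):
  C-H: 4 × 424 = 1696
  C=C: 1 × 634 = 634
  I-I: 1 × 155 = 155
  Σ(broken) = 2485 kJ
Bonds formed (products):
  C-C: 1 × 352 = 352
  C-H: 4 × 424 = 1696
  C-I: 2 × 247 = 494
  Σ(formed) = 2542 kJ
ΔH = Σ(broken) − Σ(formed) = 2485 − 2542 = −57 kJ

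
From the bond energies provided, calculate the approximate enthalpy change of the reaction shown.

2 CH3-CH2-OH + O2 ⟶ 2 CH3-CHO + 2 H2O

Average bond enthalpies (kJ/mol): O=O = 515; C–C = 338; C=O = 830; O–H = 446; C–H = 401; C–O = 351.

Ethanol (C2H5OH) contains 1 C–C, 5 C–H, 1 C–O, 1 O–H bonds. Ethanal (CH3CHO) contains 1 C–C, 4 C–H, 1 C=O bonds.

ΔH ≈ −533 kJ

Bonds broken (reactants):
  C–C: 2 × 338 = 676
  C–H: 10 × 401 = 4010
  C–O: 2 × 351 = 702
  O–H: 2 × 446 = 892
  O=O: 1 × 515 = 515
  Σ(broken) = 6795 kJ
Bonds formed (products):
  C–C: 2 × 338 = 676
  C–H: 8 × 401 = 3208
  C=O: 2 × 830 = 1660
  O–H: 4 × 446 = 1784
  Σ(formed) = 7328 kJ
ΔH = Σ(broken) − Σ(formed) = 6795 − 7328 = −533 kJ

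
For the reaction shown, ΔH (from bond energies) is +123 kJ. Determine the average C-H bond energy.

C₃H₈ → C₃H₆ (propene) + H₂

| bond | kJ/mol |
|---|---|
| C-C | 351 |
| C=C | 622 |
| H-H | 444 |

Let D be the C-H bond energy.
Σ(broken) = 2×351 + 8×D = 702 + 8D
Σ(formed) = 1×351 + 6×D + 1×622 + 1×444 = 1417 + 6D
ΔH = Σ(broken) − Σ(formed) = (702 + 8D) − (1417 + 6D) = −715 + 2D
Setting this equal to +123 kJ gives 2D = 838, so D = 419 kJ/mol.

D(C-H) ≈ 419 kJ/mol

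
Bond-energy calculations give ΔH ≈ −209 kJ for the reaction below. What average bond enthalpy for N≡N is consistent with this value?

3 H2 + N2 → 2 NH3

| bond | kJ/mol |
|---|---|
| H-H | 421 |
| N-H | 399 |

Let D be the N≡N bond energy.
Σ(broken) = 3×421 + 1×D = 1263 + D
Σ(formed) = 6×399 = 2394
ΔH = Σ(broken) − Σ(formed) = (1263 + D) − (2394) = −1131 + D
Setting this equal to −209 kJ gives D = 922 kJ/mol.

D(N≡N) ≈ 922 kJ/mol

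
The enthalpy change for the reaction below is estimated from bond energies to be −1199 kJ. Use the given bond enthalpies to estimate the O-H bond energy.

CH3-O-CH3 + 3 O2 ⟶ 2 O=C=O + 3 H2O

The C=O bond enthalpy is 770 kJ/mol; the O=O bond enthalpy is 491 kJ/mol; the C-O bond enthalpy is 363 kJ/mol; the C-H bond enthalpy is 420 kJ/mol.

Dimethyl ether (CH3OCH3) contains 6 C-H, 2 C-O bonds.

D(O-H) ≈ 473 kJ/mol

Let D be the O-H bond energy.
Σ(broken) = 6×420 + 2×363 + 3×491 = 4719
Σ(formed) = 4×770 + 6×D = 3080 + 6D
ΔH = Σ(broken) − Σ(formed) = (4719) − (3080 + 6D) = +1639 − 6D
Setting this equal to −1199 kJ gives 6D = 2838, so D = 473 kJ/mol.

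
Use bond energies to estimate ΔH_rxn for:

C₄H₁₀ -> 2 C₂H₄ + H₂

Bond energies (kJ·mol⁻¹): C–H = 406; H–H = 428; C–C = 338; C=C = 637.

Bonds broken (reactants):
  C–C: 3 × 338 = 1014
  C–H: 10 × 406 = 4060
  Σ(broken) = 5074 kJ
Bonds formed (products):
  C–H: 8 × 406 = 3248
  C=C: 2 × 637 = 1274
  H–H: 1 × 428 = 428
  Σ(formed) = 4950 kJ
ΔH = Σ(broken) − Σ(formed) = 5074 − 4950 = +124 kJ

ΔH ≈ +124 kJ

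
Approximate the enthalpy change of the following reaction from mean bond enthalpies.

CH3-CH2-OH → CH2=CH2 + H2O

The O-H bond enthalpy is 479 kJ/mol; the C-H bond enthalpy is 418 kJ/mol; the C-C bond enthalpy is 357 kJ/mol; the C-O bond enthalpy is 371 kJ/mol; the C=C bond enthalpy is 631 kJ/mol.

ΔH ≈ +36 kJ

Bonds broken (reactants):
  C-C: 1 × 357 = 357
  C-H: 5 × 418 = 2090
  C-O: 1 × 371 = 371
  O-H: 1 × 479 = 479
  Σ(broken) = 3297 kJ
Bonds formed (products):
  C-H: 4 × 418 = 1672
  C=C: 1 × 631 = 631
  O-H: 2 × 479 = 958
  Σ(formed) = 3261 kJ
ΔH = Σ(broken) − Σ(formed) = 3297 − 3261 = +36 kJ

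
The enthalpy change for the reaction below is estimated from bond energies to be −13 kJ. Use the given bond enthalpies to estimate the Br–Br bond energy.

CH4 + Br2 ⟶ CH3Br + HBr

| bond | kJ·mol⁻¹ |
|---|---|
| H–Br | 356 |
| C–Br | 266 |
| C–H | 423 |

D(Br–Br) ≈ 186 kJ/mol

Let D be the Br–Br bond energy.
Σ(broken) = 1×D + 4×423 = 1692 + D
Σ(formed) = 1×266 + 3×423 + 1×356 = 1891
ΔH = Σ(broken) − Σ(formed) = (1692 + D) − (1891) = −199 + D
Setting this equal to −13 kJ gives D = 186 kJ/mol.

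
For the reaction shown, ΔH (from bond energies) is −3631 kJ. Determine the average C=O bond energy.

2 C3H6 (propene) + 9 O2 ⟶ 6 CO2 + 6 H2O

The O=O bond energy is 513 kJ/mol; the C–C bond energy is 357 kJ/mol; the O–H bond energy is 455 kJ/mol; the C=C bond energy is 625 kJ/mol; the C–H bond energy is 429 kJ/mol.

D(C=O) ≈ 825 kJ/mol

Let D be the C=O bond energy.
Σ(broken) = 2×357 + 12×429 + 2×625 + 9×513 = 11729
Σ(formed) = 12×D + 12×455 = 5460 + 12D
ΔH = Σ(broken) − Σ(formed) = (11729) − (5460 + 12D) = +6269 − 12D
Setting this equal to −3631 kJ gives 12D = 9900, so D = 825 kJ/mol.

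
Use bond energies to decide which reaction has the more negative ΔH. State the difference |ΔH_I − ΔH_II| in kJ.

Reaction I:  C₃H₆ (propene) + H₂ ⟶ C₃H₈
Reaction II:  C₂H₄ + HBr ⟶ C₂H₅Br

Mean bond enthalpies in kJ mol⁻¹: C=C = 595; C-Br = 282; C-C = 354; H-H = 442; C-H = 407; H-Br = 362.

Reaction I, by 45 kJ

Reaction I:
  Bonds broken (reactants):
    C-C: 1 × 354 = 354
    C-H: 6 × 407 = 2442
    C=C: 1 × 595 = 595
    H-H: 1 × 442 = 442
    Σ(broken) = 3833 kJ
  Bonds formed (products):
    C-C: 2 × 354 = 708
    C-H: 8 × 407 = 3256
    Σ(formed) = 3964 kJ
  ΔH_I = 3833 − 3964 = −131 kJ
Reaction II:
  Bonds broken (reactants):
    C-H: 4 × 407 = 1628
    C=C: 1 × 595 = 595
    H-Br: 1 × 362 = 362
    Σ(broken) = 2585 kJ
  Bonds formed (products):
    C-Br: 1 × 282 = 282
    C-C: 1 × 354 = 354
    C-H: 5 × 407 = 2035
    Σ(formed) = 2671 kJ
  ΔH_II = 2585 − 2671 = −86 kJ
ΔH_I − ΔH_II = −45 kJ, so reaction I has the more negative ΔH; |ΔH_I − ΔH_II| = 45 kJ.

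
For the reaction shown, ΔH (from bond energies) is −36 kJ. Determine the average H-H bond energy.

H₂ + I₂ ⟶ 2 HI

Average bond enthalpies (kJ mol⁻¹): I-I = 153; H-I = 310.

Let D be the H-H bond energy.
Σ(broken) = 1×D + 1×153 = 153 + D
Σ(formed) = 2×310 = 620
ΔH = Σ(broken) − Σ(formed) = (153 + D) − (620) = −467 + D
Setting this equal to −36 kJ gives D = 431 kJ/mol.

D(H-H) ≈ 431 kJ/mol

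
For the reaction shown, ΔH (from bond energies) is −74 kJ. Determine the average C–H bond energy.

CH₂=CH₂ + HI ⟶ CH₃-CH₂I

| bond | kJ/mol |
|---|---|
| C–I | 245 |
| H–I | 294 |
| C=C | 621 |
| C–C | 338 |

Let D be the C–H bond energy.
Σ(broken) = 4×D + 1×621 + 1×294 = 915 + 4D
Σ(formed) = 1×338 + 5×D + 1×245 = 583 + 5D
ΔH = Σ(broken) − Σ(formed) = (915 + 4D) − (583 + 5D) = +332 − D
Setting this equal to −74 kJ gives D = 406 kJ/mol.

D(C–H) ≈ 406 kJ/mol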